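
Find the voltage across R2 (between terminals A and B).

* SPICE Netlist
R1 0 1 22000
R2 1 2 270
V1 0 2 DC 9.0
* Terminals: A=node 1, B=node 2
R1 and R2 are in series across V1 (node 0 → node 1 → node 2), and the output A–B is taken across R2, so this is a voltage divider.
Series current: I = V1/(R1 + R2) = 9/(22000 + 270) = 9/22270 = 0.0004041 A
V_R2 = I × R2 = V1 × R2/(R1 + R2) = 9 × 270/22270 = 0.1091 V

Final answer: 0.1091 V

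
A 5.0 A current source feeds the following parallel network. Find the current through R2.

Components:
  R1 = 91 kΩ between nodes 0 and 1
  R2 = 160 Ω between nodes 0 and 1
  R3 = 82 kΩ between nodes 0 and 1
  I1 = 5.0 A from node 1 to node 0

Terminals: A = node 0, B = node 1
All resistors sit directly between nodes 0 and 1, so they are in parallel and share one voltage V; the full source current 5 A splits among them.
1/R_par = 1/91000 + 1/160 + 1/82000 = 0.006273 S  =>  R_par = 159.4 Ω
V = I × R_par = 5 × 159.4 = 797 V
I_R2 = V/R2 = 797/160 = 4.982 A

Final answer: 4.982 A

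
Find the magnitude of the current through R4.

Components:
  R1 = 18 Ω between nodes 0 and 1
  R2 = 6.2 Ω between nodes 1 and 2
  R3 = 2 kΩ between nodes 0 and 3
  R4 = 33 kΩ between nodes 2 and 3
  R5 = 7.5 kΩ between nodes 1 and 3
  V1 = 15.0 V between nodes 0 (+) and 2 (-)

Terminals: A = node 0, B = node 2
Nodal analysis, taking node 2 as the 0 V reference.
Source V1 fixes V_0 = 15 V.
KCL at each unknown node (sum of currents leaving = 0; resistances in Ω):
  Node 1: (V_1 - 15)/18 + (V_1 - 0)/6.2 + (V_1 - V_3)/7500 = 0
  Node 3: (V_3 - 15)/2000 + (V_3 - 0)/33000 + (V_3 - V_1)/7500 = 0
Collecting terms (coefficients in siemens):
  0.217·V_1 - 0.0001333·V_3 = 0.8333
  0.0006636·V_3 - 0.0001333·V_1 = 0.0075
Determinant D = (0.217)(0.0006636) - (-0.0001333)(-0.0001333) = 0.000144
V_1 = [(0.8333)(0.0006636) - (-0.0001333)(0.0075)]/D = 3.848 V
V_3 = [(0.217)(0.0075) - (0.8333)(-0.0001333)]/D = 12.07 V
I_R4 = (V_2 - V_3)/R4 = (0 - 12.07)/33000 = -0.0003659 A
|I_R4| = 0.0003659 A

Final answer: |I_R4| = 0.0003659 A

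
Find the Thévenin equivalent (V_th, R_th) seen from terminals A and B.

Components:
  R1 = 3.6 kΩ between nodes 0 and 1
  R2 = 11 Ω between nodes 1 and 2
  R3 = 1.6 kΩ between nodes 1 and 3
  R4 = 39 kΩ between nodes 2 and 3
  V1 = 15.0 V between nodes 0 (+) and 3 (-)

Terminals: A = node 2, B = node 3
Step 1 — V_th is the open-circuit voltage V_A - V_B (nothing connected across the terminals).
Nodal analysis, taking node 3 as the 0 V reference.
Source V1 fixes V_0 = 15 V.
KCL at each unknown node (sum of currents leaving = 0; resistances in Ω):
  Node 1: (V_1 - 15)/3600 + (V_1 - V_2)/11 + (V_1 - 0)/1600 = 0
  Node 2: (V_2 - V_1)/11 + (V_2 - 0)/39000 = 0
Collecting terms (coefficients in siemens):
  0.09181·V_1 - 0.09091·V_2 = 0.004167
  0.09093·V_2 - 0.09091·V_1 = 0
Determinant D = (0.09181)(0.09093) - (-0.09091)(-0.09091) = 0.00008442
V_1 = [(0.004167)(0.09093) - (-0.09091)(0)]/D = 4.488 V
V_2 = [(0.09181)(0) - (0.004167)(-0.09091)]/D = 4.487 V
V_th = V_2 - V_3 = 4.487 - 0 = 4.487 V
Step 2 — R_th: zero the source — replace V1 by a short circuit (node 3 merges into node 0) — and find the resistance seen between A (node 2) and B (node 0).
Reduce the network between node 2 (A) and node 0 (B) by series/parallel combination:
  Rp1 = R1 ‖ R3 (parallel, both between nodes 0 and 1) = 1/(1/3600 + 1/1600) = 1108 Ω
  Rs1 = R2 + Rp1 (series, joined only at node 1) = 11 + 1108 = 1119 Ω
  Rp2 = R4 ‖ Rs1 (parallel, both between nodes 0 and 2) = 1/(1/39000 + 1/1119) = 1087 Ω
R_th = 1.087 kΩ

Final answer: V_th = 4.487 V, R_th = 1.087 kΩ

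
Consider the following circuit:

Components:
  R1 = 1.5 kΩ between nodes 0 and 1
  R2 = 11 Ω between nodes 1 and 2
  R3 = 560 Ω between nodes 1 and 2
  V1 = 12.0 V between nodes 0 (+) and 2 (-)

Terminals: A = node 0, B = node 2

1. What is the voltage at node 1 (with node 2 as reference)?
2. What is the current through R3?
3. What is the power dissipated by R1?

Nodal analysis, taking node 2 as the 0 V reference.
Source V1 fixes V_0 = 12 V.
KCL at each unknown node (sum of currents leaving = 0; resistances in Ω):
  Node 1: (V_1 - 12)/1500 + (V_1 - 0)/11 + (V_1 - 0)/560 = 0
Collecting terms: 0.09336 × V_1 = 0.008  =>  V_1 = 0.08569 V
Part 1:
  Read off the nodal solution: V_1 = 0.08569 V
Part 2:
  I_R3 = (V_1 - V_2)/R3 = (0.08569 - 0)/560 = 0.000153 A
  Magnitude: I_R3 = 0.000153 A
Part 3:
  I_R1 = (V_0 - V_1)/R1 = (12 - 0.08569)/1500 = 0.007943 A
  P_R1 = I_R1² × R1 = (0.007943)² × 1500 = 0.09463 W

Final answers:
1. V_1 = 0.08569 V
2. I_R3 = 0.000153 A
3. P_R1 = 0.09463 W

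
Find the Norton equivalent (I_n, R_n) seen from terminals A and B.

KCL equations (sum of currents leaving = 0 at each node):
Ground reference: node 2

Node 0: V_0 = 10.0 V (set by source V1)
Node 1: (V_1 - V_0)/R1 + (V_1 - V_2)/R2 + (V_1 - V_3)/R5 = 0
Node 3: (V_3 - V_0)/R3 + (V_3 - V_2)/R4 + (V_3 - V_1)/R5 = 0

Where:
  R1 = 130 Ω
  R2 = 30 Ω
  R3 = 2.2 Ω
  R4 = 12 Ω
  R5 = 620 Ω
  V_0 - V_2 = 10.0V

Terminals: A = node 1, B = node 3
Find the Thévenin equivalent first; then I_n = V_th/R_th and R_n = R_th.
Step 1 — V_th is the open-circuit voltage V_A - V_B (nothing connected across the terminals).
Nodal analysis, taking node 2 as the 0 V reference.
Source V1 fixes V_0 = 10 V.
KCL at each unknown node (sum of currents leaving = 0; resistances in Ω):
  Node 1: (V_1 - 10)/130 + (V_1 - 0)/30 + (V_1 - V_3)/620 = 0
  Node 3: (V_3 - 10)/2.2 + (V_3 - 0)/12 + (V_3 - V_1)/620 = 0
Collecting terms (coefficients in siemens):
  0.04264·V_1 - 0.001613·V_3 = 0.07692
  0.5395·V_3 - 0.001613·V_1 = 4.545
Determinant D = (0.04264)(0.5395) - (-0.001613)(-0.001613) = 0.023
V_1 = [(0.07692)(0.5395) - (-0.001613)(4.545)]/D = 2.123 V
V_3 = [(0.04264)(4.545) - (0.07692)(-0.001613)]/D = 8.432 V
V_th = V_1 - V_3 = 2.123 - 8.432 = -6.309 V
Step 2 — R_th: zero the source — replace V1 by a short circuit (node 2 merges into node 0) — and find the resistance seen between A (node 1) and B (node 3).
Reduce the network between node 1 (A) and node 3 (B) by series/parallel combination:
  Rp1 = R1 ‖ R2 (parallel, both between nodes 0 and 1) = 1/(1/130 + 1/30) = 24.38 Ω
  Rp2 = R3 ‖ R4 (parallel, both between nodes 0 and 3) = 1/(1/2.2 + 1/12) = 1.859 Ω
  Rs1 = Rp1 + Rp2 (series, joined only at node 0) = 24.38 + 1.859 = 26.23 Ω
  Rp3 = R5 ‖ Rs1 (parallel, both between nodes 1 and 3) = 1/(1/620 + 1/26.23) = 25.17 Ω
R_th = 25.17 Ω
I_n = V_th/R_th = -6.309/25.17 = -0.2507 A, and R_n = R_th = 25.17 Ω

Final answer: I_n = -0.2507 A, R_n = 25.17 Ω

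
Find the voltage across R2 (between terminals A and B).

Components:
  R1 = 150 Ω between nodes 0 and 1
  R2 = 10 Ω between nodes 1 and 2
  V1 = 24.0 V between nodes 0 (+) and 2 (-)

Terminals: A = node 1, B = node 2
R1 and R2 are in series across V1 (node 0 → node 1 → node 2), and the output A–B is taken across R2, so this is a voltage divider.
Series current: I = V1/(R1 + R2) = 24/(150 + 10) = 24/160 = 0.15 A
V_R2 = I × R2 = V1 × R2/(R1 + R2) = 24 × 10/160 = 1.5 V

Final answer: 1.5 V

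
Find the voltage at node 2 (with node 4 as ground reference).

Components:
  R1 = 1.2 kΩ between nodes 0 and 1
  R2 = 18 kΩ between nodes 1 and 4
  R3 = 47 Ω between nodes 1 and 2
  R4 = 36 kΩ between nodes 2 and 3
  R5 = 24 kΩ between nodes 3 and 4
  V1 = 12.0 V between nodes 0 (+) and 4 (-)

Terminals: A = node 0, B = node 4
Nodal analysis, taking node 4 as the 0 V reference.
Source V1 fixes V_0 = 12 V.
KCL at each unknown node (sum of currents leaving = 0; resistances in Ω):
  Node 1: (V_1 - 12)/1200 + (V_1 - 0)/18000 + (V_1 - V_2)/47 = 0
  Node 2: (V_2 - V_1)/47 + (V_2 - V_3)/36000 = 0
  Node 3: (V_3 - V_2)/36000 + (V_3 - 0)/24000 = 0
Collecting terms (coefficients in siemens):
  0.02217·V_1 - 0.02128·V_2 = 0.01
  0.0213·V_2 - 0.02128·V_1 - 0.00002778·V_3 = 0
  0.00006944·V_3 - 0.00002778·V_2 = 0
Solving these 3 simultaneous equations (Gaussian elimination) gives:
  V_1 = 11.04 V, V_2 = 11.03 V, V_3 = 4.414 V
The requested potential is V_2 = 11.03 V.

Final answer: V_2 = 11.03 V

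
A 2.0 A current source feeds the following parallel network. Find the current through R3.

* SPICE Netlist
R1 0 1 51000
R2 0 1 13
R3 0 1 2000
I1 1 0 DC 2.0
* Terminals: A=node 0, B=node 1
All resistors sit directly between nodes 0 and 1, so they are in parallel and share one voltage V; the full source current 2 A splits among them.
1/R_par = 1/51000 + 1/13 + 1/2000 = 0.07744 S  =>  R_par = 12.91 Ω
V = I × R_par = 2 × 12.91 = 25.83 V
I_R3 = V/R3 = 25.83/2000 = 0.01291 A

Final answer: 0.01291 A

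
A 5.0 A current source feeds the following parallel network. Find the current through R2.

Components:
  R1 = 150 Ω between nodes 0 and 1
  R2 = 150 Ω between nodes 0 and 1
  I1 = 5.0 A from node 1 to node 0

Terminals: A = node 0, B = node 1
All resistors sit directly between nodes 0 and 1, so they are in parallel and share one voltage V; the full source current 5 A splits among them.
1/R_par = 1/150 + 1/150 = 0.01333 S  =>  R_par = 75 Ω
V = I × R_par = 5 × 75 = 375 V
I_R2 = V/R2 = 375/150 = 2.5 A

Final answer: 2.5 A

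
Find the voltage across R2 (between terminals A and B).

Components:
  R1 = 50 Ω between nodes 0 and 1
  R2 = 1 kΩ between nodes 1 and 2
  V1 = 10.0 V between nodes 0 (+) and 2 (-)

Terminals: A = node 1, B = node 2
R1 and R2 are in series across V1 (node 0 → node 1 → node 2), and the output A–B is taken across R2, so this is a voltage divider.
Series current: I = V1/(R1 + R2) = 10/(50 + 1000) = 10/1050 = 0.009524 A
V_R2 = I × R2 = V1 × R2/(R1 + R2) = 10 × 1000/1050 = 9.524 V

Final answer: 9.524 V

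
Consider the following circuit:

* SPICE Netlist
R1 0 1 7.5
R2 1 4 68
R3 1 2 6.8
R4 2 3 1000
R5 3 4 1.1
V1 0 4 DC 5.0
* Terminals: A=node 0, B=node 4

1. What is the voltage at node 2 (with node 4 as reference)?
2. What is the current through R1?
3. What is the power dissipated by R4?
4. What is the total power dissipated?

Nodal analysis, taking node 4 as the 0 V reference.
Source V1 fixes V_0 = 5 V.
KCL at each unknown node (sum of currents leaving = 0; resistances in Ω):
  Node 1: (V_1 - 5)/7.5 + (V_1 - 0)/68 + (V_1 - V_2)/6.8 = 0
  Node 2: (V_2 - V_1)/6.8 + (V_2 - V_3)/1000 = 0
  Node 3: (V_3 - V_2)/1000 + (V_3 - 0)/1.1 = 0
Collecting terms (coefficients in siemens):
  0.2951·V_1 - 0.1471·V_2 = 0.6667
  0.1481·V_2 - 0.1471·V_1 - 0.001·V_3 = 0
  0.9101·V_3 - 0.001·V_2 = 0
Solving these 3 simultaneous equations (Gaussian elimination) gives:
  V_1 = 4.473 V, V_2 = 4.443 V, V_3 = 0.004882 V
Part 1:
  Read off the nodal solution: V_2 = 4.443 V
Part 2:
  I_R1 = (V_0 - V_1)/R1 = (5 - 4.473)/7.5 = 0.07022 A
  Magnitude: I_R1 = 0.07022 A
Part 3:
  I_R4 = (V_2 - V_3)/R4 = (4.443 - 0.004882)/1000 = 0.004438 A
  P_R4 = I_R4² × R4 = (0.004438)² × 1000 = 0.0197 W
Part 4:
  Power in each resistor, P = (ΔV)²/R:
    P_R1 = (5 - 4.473)²/7.5 = 0.03698 W
    P_R2 = (4.473 - 0)²/68 = 0.2943 W
    P_R3 = (4.473 - 4.443)²/6.8 = 0.0001339 W
    P_R4 = (4.443 - 0.004882)²/1000 = 0.0197 W
    P_R5 = (0.004882 - 0)²/1.1 = 0.00002167 W
  P_total = P_R1 + P_R2 + P_R3 + P_R4 + P_R5 = 0.3511 W

Final answers:
1. V_2 = 4.443 V
2. I_R1 = 0.07022 A
3. P_R4 = 0.0197 W
4. P_total = 0.3511 W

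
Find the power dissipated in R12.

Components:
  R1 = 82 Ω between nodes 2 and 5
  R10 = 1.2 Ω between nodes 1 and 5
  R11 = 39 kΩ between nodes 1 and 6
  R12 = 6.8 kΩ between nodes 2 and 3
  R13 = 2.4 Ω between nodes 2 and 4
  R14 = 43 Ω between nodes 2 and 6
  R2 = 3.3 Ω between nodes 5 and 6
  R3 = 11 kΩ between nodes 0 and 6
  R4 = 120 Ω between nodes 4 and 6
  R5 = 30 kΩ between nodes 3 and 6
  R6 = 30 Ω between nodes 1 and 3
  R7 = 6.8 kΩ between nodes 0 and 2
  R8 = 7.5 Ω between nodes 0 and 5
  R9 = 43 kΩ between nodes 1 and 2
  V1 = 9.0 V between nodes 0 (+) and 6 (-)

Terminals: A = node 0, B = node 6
Nodal analysis, taking node 6 as the 0 V reference.
Source V1 fixes V_0 = 9 V.
KCL at each unknown node (sum of currents leaving = 0; resistances in Ω):
  Node 1: (V_1 - V_3)/30 + (V_1 - V_2)/43000 + (V_1 - V_5)/1.2 + (V_1 - 0)/39000 = 0
  Node 2: (V_2 - V_5)/82 + (V_2 - 9)/6800 + (V_2 - V_1)/43000 + (V_2 - V_3)/6800 + (V_2 - V_4)/2.4 + (V_2 - 0)/43 = 0
  Node 3: (V_3 - 0)/30000 + (V_3 - V_1)/30 + (V_3 - V_2)/6800 = 0
  Node 4: (V_4 - 0)/120 + (V_4 - V_2)/2.4 = 0
  Node 5: (V_5 - V_2)/82 + (V_5 - 0)/3.3 + (V_5 - 9)/7.5 + (V_5 - V_1)/1.2 = 0
Collecting terms (coefficients in siemens):
  0.8667·V_1 - 0.00002326·V_2 - 0.03333·V_3 - 0.8333·V_5 = 0
  0.4524·V_2 - 0.00002326·V_1 - 0.0001471·V_3 - 0.4167·V_4 - 0.0122·V_5 = 0.001324
  0.03351·V_3 - 0.03333·V_1 - 0.0001471·V_2 = 0
  0.425·V_4 - 0.4167·V_2 = 0
  1.282·V_5 - 0.8333·V_1 - 0.0122·V_2 = 1.2
Solving these 5 simultaneous equations (Gaussian elimination) gives:
  V_1 = 2.695 V, V_2 = 0.7887 V, V_3 = 2.684 V, V_4 = 0.7732 V
  V_5 = 2.696 V
I_R12 = (V_2 - V_3)/R12 = (0.7887 - 2.684)/6800 = -0.0002787 A
P_R12 = I_R12² × R12 = (-0.0002787)² × 6800 = 0.0005282 W

Final answer: 0.0005282 W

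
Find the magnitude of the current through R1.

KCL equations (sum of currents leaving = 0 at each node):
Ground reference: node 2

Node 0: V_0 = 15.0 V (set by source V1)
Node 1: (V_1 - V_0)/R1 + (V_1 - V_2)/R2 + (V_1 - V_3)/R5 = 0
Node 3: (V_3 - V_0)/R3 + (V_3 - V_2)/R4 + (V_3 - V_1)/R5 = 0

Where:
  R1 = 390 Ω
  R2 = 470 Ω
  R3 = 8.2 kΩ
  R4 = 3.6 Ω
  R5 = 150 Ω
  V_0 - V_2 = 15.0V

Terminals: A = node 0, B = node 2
Nodal analysis, taking node 2 as the 0 V reference.
Source V1 fixes V_0 = 15 V.
KCL at each unknown node (sum of currents leaving = 0; resistances in Ω):
  Node 1: (V_1 - 15)/390 + (V_1 - 0)/470 + (V_1 - V_3)/150 = 0
  Node 3: (V_3 - 15)/8200 + (V_3 - 0)/3.6 + (V_3 - V_1)/150 = 0
Collecting terms (coefficients in siemens):
  0.01136·V_1 - 0.006667·V_3 = 0.03846
  0.2846·V_3 - 0.006667·V_1 = 0.001829
Determinant D = (0.01136)(0.2846) - (-0.006667)(-0.006667) = 0.003188
V_1 = [(0.03846)(0.2846) - (-0.006667)(0.001829)]/D = 3.437 V
V_3 = [(0.01136)(0.001829) - (0.03846)(-0.006667)]/D = 0.08695 V
I_R1 = (V_0 - V_1)/R1 = (15 - 3.437)/390 = 0.02965 A
|I_R1| = 0.02965 A

Final answer: |I_R1| = 0.02965 A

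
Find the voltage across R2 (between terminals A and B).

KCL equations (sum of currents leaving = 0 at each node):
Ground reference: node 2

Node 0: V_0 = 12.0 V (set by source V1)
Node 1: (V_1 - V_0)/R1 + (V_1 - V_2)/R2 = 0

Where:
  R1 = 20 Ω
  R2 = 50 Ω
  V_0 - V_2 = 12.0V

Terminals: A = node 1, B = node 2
R1 and R2 are in series across V1 (node 0 → node 1 → node 2), and the output A–B is taken across R2, so this is a voltage divider.
Series current: I = V1/(R1 + R2) = 12/(20 + 50) = 12/70 = 0.1714 A
V_R2 = I × R2 = V1 × R2/(R1 + R2) = 12 × 50/70 = 8.571 V

Final answer: 8.571 V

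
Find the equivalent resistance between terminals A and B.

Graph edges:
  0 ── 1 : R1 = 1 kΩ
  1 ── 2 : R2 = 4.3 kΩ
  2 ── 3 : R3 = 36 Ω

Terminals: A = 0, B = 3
Reduce the network between node 0 (A) and node 3 (B) by series/parallel combination:
  Rs1 = R1 + R2 (series, joined only at node 1) = 1000 + 4300 = 5300 Ω
  Rs2 = R3 + Rs1 (series, joined only at node 2) = 36 + 5300 = 5336 Ω
R_eq = 5.336 kΩ

Final answer: 5.336 kΩ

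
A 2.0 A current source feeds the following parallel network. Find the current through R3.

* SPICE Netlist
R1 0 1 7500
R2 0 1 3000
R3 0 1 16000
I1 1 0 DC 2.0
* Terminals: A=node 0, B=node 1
All resistors sit directly between nodes 0 and 1, so they are in parallel and share one voltage V; the full source current 2 A splits among them.
1/R_par = 1/7500 + 1/3000 + 1/16000 = 0.0005292 S  =>  R_par = 1890 Ω
V = I × R_par = 2 × 1890 = 3780 V
I_R3 = V/R3 = 3780/16000 = 0.2362 A

Final answer: 0.2362 A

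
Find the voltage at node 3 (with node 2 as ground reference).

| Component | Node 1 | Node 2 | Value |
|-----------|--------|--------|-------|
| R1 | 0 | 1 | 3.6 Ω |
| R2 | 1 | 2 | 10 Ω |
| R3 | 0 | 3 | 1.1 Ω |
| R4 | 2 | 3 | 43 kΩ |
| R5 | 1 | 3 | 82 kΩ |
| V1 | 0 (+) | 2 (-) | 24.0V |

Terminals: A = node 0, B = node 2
Nodal analysis, taking node 2 as the 0 V reference.
Source V1 fixes V_0 = 24 V.
KCL at each unknown node (sum of currents leaving = 0; resistances in Ω):
  Node 1: (V_1 - 24)/3.6 + (V_1 - 0)/10 + (V_1 - V_3)/82000 = 0
  Node 3: (V_3 - 24)/1.1 + (V_3 - 0)/43000 + (V_3 - V_1)/82000 = 0
Collecting terms (coefficients in siemens):
  0.3778·V_1 - 0.0000122·V_3 = 6.667
  0.9091·V_3 - 0.0000122·V_1 = 21.82
Determinant D = (0.3778)(0.9091) - (-0.0000122)(-0.0000122) = 0.3435
V_1 = [(6.667)(0.9091) - (-0.0000122)(21.82)]/D = 17.65 V
V_3 = [(0.3778)(21.82) - (6.667)(-0.0000122)]/D = 24 V
The requested potential is V_3 = 24 V.

Final answer: V_3 = 24 V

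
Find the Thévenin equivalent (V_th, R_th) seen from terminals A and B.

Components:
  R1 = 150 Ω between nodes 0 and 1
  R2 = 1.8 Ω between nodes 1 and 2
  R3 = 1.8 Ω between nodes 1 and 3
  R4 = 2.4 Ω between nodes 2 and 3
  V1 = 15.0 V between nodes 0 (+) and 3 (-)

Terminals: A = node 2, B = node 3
Step 1 — V_th is the open-circuit voltage V_A - V_B (nothing connected across the terminals).
Nodal analysis, taking node 3 as the 0 V reference.
Source V1 fixes V_0 = 15 V.
KCL at each unknown node (sum of currents leaving = 0; resistances in Ω):
  Node 1: (V_1 - 15)/150 + (V_1 - V_2)/1.8 + (V_1 - 0)/1.8 = 0
  Node 2: (V_2 - V_1)/1.8 + (V_2 - 0)/2.4 = 0
Collecting terms (coefficients in siemens):
  1.118·V_1 - 0.5556·V_2 = 0.1
  0.9722·V_2 - 0.5556·V_1 = 0
Determinant D = (1.118)(0.9722) - (-0.5556)(-0.5556) = 0.7781
V_1 = [(0.1)(0.9722) - (-0.5556)(0)]/D = 0.125 V
V_2 = [(1.118)(0) - (0.1)(-0.5556)]/D = 0.0714 V
V_th = V_2 - V_3 = 0.0714 - 0 = 0.0714 V
Step 2 — R_th: zero the source — replace V1 by a short circuit (node 3 merges into node 0) — and find the resistance seen between A (node 2) and B (node 0).
Reduce the network between node 2 (A) and node 0 (B) by series/parallel combination:
  Rp1 = R1 ‖ R3 (parallel, both between nodes 0 and 1) = 1/(1/150 + 1/1.8) = 1.779 Ω
  Rs1 = R2 + Rp1 (series, joined only at node 1) = 1.8 + 1.779 = 3.579 Ω
  Rp2 = R4 ‖ Rs1 (parallel, both between nodes 0 and 2) = 1/(1/2.4 + 1/3.579) = 1.437 Ω
R_th = 1.437 Ω

Final answer: V_th = 0.0714 V, R_th = 1.437 Ω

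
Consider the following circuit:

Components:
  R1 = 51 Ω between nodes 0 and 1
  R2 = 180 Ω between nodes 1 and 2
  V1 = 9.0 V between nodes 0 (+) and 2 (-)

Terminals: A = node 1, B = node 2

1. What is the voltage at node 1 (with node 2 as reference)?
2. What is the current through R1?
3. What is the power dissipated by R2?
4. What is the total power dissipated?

Nodal analysis, taking node 2 as the 0 V reference.
Source V1 fixes V_0 = 9 V.
KCL at each unknown node (sum of currents leaving = 0; resistances in Ω):
  Node 1: (V_1 - 9)/51 + (V_1 - 0)/180 = 0
Collecting terms: 0.02516 × V_1 = 0.1765  =>  V_1 = 7.013 V
Part 1:
  Read off the nodal solution: V_1 = 7.013 V
Part 2:
  I_R1 = (V_0 - V_1)/R1 = (9 - 7.013)/51 = 0.03896 A
  Magnitude: I_R1 = 0.03896 A
Part 3:
  I_R2 = (V_1 - V_2)/R2 = (7.013 - 0)/180 = 0.03896 A
  P_R2 = I_R2² × R2 = (0.03896)² × 180 = 0.2732 W
Part 4:
  Power in each resistor, P = (ΔV)²/R:
    P_R1 = (9 - 7.013)²/51 = 0.07742 W
    P_R2 = (7.013 - 0)²/180 = 0.2732 W
  P_total = P_R1 + P_R2 = 0.3506 W

Final answers:
1. V_1 = 7.013 V
2. I_R1 = 0.03896 A
3. P_R2 = 0.2732 W
4. P_total = 0.3506 W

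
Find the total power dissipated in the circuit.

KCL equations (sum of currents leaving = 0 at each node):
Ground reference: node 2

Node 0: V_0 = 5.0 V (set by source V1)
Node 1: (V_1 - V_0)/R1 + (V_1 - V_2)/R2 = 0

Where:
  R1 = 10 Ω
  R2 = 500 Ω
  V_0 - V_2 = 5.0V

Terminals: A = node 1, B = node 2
Nodal analysis, taking node 2 as the 0 V reference.
Source V1 fixes V_0 = 5 V.
KCL at each unknown node (sum of currents leaving = 0; resistances in Ω):
  Node 1: (V_1 - 5)/10 + (V_1 - 0)/500 = 0
Collecting terms: 0.102 × V_1 = 0.5  =>  V_1 = 4.902 V
Power in each resistor, P = (ΔV)²/R:
  P_R1 = (5 - 4.902)²/10 = 0.0009612 W
  P_R2 = (4.902 - 0)²/500 = 0.04806 W
P_total = P_R1 + P_R2 = 0.04902 W

Final answer: 0.04902 W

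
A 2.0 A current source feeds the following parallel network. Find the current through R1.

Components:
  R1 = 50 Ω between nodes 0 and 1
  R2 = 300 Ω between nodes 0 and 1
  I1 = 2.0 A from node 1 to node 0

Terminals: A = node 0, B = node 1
All resistors sit directly between nodes 0 and 1, so they are in parallel and share one voltage V; the full source current 2 A splits among them.
1/R_par = 1/50 + 1/300 = 0.02333 S  =>  R_par = 42.86 Ω
V = I × R_par = 2 × 42.86 = 85.71 V
I_R1 = V/R1 = 85.71/50 = 1.714 A

Final answer: 1.714 A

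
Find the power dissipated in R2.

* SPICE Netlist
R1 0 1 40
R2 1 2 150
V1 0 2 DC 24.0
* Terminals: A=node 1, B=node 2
Nodal analysis, taking node 2 as the 0 V reference.
Source V1 fixes V_0 = 24 V.
KCL at each unknown node (sum of currents leaving = 0; resistances in Ω):
  Node 1: (V_1 - 24)/40 + (V_1 - 0)/150 = 0
Collecting terms: 0.03167 × V_1 = 0.6  =>  V_1 = 18.95 V
I_R2 = (V_1 - V_2)/R2 = (18.95 - 0)/150 = 0.1263 A
P_R2 = I_R2² × R2 = (0.1263)² × 150 = 2.393 W

Final answer: 2.393 W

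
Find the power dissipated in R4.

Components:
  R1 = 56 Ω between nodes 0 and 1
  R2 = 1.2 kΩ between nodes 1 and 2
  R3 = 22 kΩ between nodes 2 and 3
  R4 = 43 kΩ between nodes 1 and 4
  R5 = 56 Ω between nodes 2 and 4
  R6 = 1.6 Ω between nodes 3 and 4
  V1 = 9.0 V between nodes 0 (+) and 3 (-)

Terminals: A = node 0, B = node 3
Nodal analysis, taking node 3 as the 0 V reference.
Source V1 fixes V_0 = 9 V.
KCL at each unknown node (sum of currents leaving = 0; resistances in Ω):
  Node 1: (V_1 - 9)/56 + (V_1 - V_2)/1200 + (V_1 - V_4)/43000 = 0
  Node 2: (V_2 - V_1)/1200 + (V_2 - 0)/22000 + (V_2 - V_4)/56 = 0
  Node 4: (V_4 - V_1)/43000 + (V_4 - V_2)/56 + (V_4 - 0)/1.6 = 0
Collecting terms (coefficients in siemens):
  0.01871·V_1 - 0.0008333·V_2 - 0.00002326·V_4 = 0.1607
  0.01874·V_2 - 0.0008333·V_1 - 0.01786·V_4 = 0
  0.6429·V_4 - 0.00002326·V_1 - 0.01786·V_2 = 0
Solving these 3 simultaneous equations (Gaussian elimination) gives:
  V_1 = 8.606 V, V_2 = 0.3935 V, V_4 = 0.01124 V
I_R4 = (V_1 - V_4)/R4 = (8.606 - 0.01124)/43000 = 0.0001999 A
P_R4 = I_R4² × R4 = (0.0001999)² × 43000 = 0.001718 W

Final answer: 0.001718 W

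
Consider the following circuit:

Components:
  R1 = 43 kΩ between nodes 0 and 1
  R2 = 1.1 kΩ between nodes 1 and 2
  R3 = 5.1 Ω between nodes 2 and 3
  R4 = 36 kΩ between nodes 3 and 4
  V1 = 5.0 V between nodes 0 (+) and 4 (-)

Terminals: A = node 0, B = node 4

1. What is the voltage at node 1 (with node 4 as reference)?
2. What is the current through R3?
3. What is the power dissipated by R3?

Nodal analysis, taking node 4 as the 0 V reference.
Source V1 fixes V_0 = 5 V.
KCL at each unknown node (sum of currents leaving = 0; resistances in Ω):
  Node 1: (V_1 - 5)/43000 + (V_1 - V_2)/1100 = 0
  Node 2: (V_2 - V_1)/1100 + (V_2 - V_3)/5.1 = 0
  Node 3: (V_3 - V_2)/5.1 + (V_3 - 0)/36000 = 0
Collecting terms (coefficients in siemens):
  0.0009323·V_1 - 0.0009091·V_2 = 0.0001163
  0.197·V_2 - 0.0009091·V_1 - 0.1961·V_3 = 0
  0.1961·V_3 - 0.1961·V_2 = 0
Solving these 3 simultaneous equations (Gaussian elimination) gives:
  V_1 = 2.316 V, V_2 = 2.247 V, V_3 = 2.247 V
Part 1:
  Read off the nodal solution: V_1 = 2.316 V
Part 2:
  I_R3 = (V_2 - V_3)/R3 = (2.247 - 2.247)/5.1 = 0.00006242 A
  Magnitude: I_R3 = 0.00006242 A
Part 3:
  I_R3 = (V_2 - V_3)/R3 = (2.247 - 2.247)/5.1 = 0.00006242 A
  P_R3 = I_R3² × R3 = (0.00006242)² × 5.1 = 0.00000001987 W

Final answers:
1. V_1 = 2.316 V
2. I_R3 = 6.242e-05 A
3. P_R3 = 1.987e-08 W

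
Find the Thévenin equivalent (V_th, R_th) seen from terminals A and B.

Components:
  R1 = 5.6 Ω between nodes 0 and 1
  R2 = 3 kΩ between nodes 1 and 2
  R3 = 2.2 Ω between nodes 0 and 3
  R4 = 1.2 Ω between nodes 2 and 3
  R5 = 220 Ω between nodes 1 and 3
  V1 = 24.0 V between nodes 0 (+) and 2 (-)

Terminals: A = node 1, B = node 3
Step 1 — V_th is the open-circuit voltage V_A - V_B (nothing connected across the terminals).
Nodal analysis, taking node 2 as the 0 V reference.
Source V1 fixes V_0 = 24 V.
KCL at each unknown node (sum of currents leaving = 0; resistances in Ω):
  Node 1: (V_1 - 24)/5.6 + (V_1 - 0)/3000 + (V_1 - V_3)/220 = 0
  Node 3: (V_3 - 24)/2.2 + (V_3 - 0)/1.2 + (V_3 - V_1)/220 = 0
Collecting terms (coefficients in siemens):
  0.1835·V_1 - 0.004545·V_3 = 4.286
  1.292·V_3 - 0.004545·V_1 = 10.91
Determinant D = (0.1835)(1.292) - (-0.004545)(-0.004545) = 0.2371
V_1 = [(4.286)(1.292) - (-0.004545)(10.91)]/D = 23.57 V
V_3 = [(0.1835)(10.91) - (4.286)(-0.004545)]/D = 8.524 V
V_th = V_1 - V_3 = 23.57 - 8.524 = 15.05 V
Step 2 — R_th: zero the source — replace V1 by a short circuit (node 2 merges into node 0) — and find the resistance seen between A (node 1) and B (node 3).
Reduce the network between node 1 (A) and node 3 (B) by series/parallel combination:
  Rp1 = R1 ‖ R2 (parallel, both between nodes 0 and 1) = 1/(1/5.6 + 1/3000) = 5.59 Ω
  Rp2 = R3 ‖ R4 (parallel, both between nodes 0 and 3) = 1/(1/2.2 + 1/1.2) = 0.7765 Ω
  Rs1 = Rp1 + Rp2 (series, joined only at node 0) = 5.59 + 0.7765 = 6.366 Ω
  Rp3 = R5 ‖ Rs1 (parallel, both between nodes 1 and 3) = 1/(1/220 + 1/6.366) = 6.187 Ω
R_th = 6.187 Ω

Final answer: V_th = 15.05 V, R_th = 6.187 Ω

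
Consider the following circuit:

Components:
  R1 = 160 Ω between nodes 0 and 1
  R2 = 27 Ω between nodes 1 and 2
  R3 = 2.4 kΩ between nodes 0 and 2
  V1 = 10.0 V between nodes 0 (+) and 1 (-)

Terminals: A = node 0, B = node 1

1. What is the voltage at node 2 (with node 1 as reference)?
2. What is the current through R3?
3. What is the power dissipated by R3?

Nodal analysis, taking node 1 as the 0 V reference.
Source V1 fixes V_0 = 10 V.
KCL at each unknown node (sum of currents leaving = 0; resistances in Ω):
  Node 2: (V_2 - 0)/27 + (V_2 - 10)/2400 = 0
Collecting terms: 0.03745 × V_2 = 0.004167  =>  V_2 = 0.1112 V
Part 1:
  Read off the nodal solution: V_2 = 0.1112 V
Part 2:
  I_R3 = (V_0 - V_2)/R3 = (10 - 0.1112)/2400 = 0.00412 A
  Magnitude: I_R3 = 0.00412 A
Part 3:
  I_R3 = (V_0 - V_2)/R3 = (10 - 0.1112)/2400 = 0.00412 A
  P_R3 = I_R3² × R3 = (0.00412)² × 2400 = 0.04074 W

Final answers:
1. V_2 = 0.1112 V
2. I_R3 = 0.00412 A
3. P_R3 = 0.04074 W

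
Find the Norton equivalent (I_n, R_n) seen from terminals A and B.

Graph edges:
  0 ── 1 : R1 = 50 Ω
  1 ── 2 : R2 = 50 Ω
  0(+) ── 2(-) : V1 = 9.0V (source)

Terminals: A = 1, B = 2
Find the Thévenin equivalent first; then I_n = V_th/R_th and R_n = R_th.
Step 1 — V_th is the open-circuit voltage V_A - V_B (nothing connected across the terminals).
Nodal analysis, taking node 2 as the 0 V reference.
Source V1 fixes V_0 = 9 V.
KCL at each unknown node (sum of currents leaving = 0; resistances in Ω):
  Node 1: (V_1 - 9)/50 + (V_1 - 0)/50 = 0
Collecting terms: 0.04 × V_1 = 0.18  =>  V_1 = 4.5 V
V_th = V_1 - V_2 = 4.5 - 0 = 4.5 V
Step 2 — R_th: zero the source — replace V1 by a short circuit (node 2 merges into node 0) — and find the resistance seen between A (node 1) and B (node 0).
Reduce the network between node 1 (A) and node 0 (B) by series/parallel combination:
  Rp1 = R1 ‖ R2 (parallel, both between nodes 0 and 1) = 1/(1/50 + 1/50) = 25 Ω
R_th = 25 Ω
I_n = V_th/R_th = 4.5/25 = 0.18 A, and R_n = R_th = 25 Ω

Final answer: I_n = 0.18 A, R_n = 25 Ω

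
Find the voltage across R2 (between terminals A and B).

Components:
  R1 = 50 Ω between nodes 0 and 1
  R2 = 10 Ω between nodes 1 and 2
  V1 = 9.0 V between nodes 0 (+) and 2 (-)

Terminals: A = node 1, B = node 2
R1 and R2 are in series across V1 (node 0 → node 1 → node 2), and the output A–B is taken across R2, so this is a voltage divider.
Series current: I = V1/(R1 + R2) = 9/(50 + 10) = 9/60 = 0.15 A
V_R2 = I × R2 = V1 × R2/(R1 + R2) = 9 × 10/60 = 1.5 V

Final answer: 1.5 V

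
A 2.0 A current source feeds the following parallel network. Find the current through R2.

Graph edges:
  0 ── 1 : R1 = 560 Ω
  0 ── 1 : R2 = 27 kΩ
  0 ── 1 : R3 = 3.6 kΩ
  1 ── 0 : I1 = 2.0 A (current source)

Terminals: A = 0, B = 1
All resistors sit directly between nodes 0 and 1, so they are in parallel and share one voltage V; the full source current 2 A splits among them.
1/R_par = 1/560 + 1/27000 + 1/3600 = 0.002101 S  =>  R_par = 476.1 Ω
V = I × R_par = 2 × 476.1 = 952.1 V
I_R2 = V/R2 = 952.1/27000 = 0.03526 A

Final answer: 0.03526 A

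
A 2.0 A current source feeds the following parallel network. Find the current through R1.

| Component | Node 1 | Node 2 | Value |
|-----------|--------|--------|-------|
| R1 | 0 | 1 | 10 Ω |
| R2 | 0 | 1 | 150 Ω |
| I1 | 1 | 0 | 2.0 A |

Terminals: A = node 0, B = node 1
All resistors sit directly between nodes 0 and 1, so they are in parallel and share one voltage V; the full source current 2 A splits among them.
1/R_par = 1/10 + 1/150 = 0.1067 S  =>  R_par = 9.375 Ω
V = I × R_par = 2 × 9.375 = 18.75 V
I_R1 = V/R1 = 18.75/10 = 1.875 A

Final answer: 1.875 A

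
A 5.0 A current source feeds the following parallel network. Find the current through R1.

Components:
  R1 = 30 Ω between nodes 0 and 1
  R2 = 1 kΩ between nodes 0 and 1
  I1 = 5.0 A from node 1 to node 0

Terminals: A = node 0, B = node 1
All resistors sit directly between nodes 0 and 1, so they are in parallel and share one voltage V; the full source current 5 A splits among them.
1/R_par = 1/30 + 1/1000 = 0.03433 S  =>  R_par = 29.13 Ω
V = I × R_par = 5 × 29.13 = 145.6 V
I_R1 = V/R1 = 145.6/30 = 4.854 A

Final answer: 4.854 A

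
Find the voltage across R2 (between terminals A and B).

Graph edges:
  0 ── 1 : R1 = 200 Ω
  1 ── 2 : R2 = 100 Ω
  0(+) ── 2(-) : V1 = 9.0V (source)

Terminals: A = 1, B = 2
R1 and R2 are in series across V1 (node 0 → node 1 → node 2), and the output A–B is taken across R2, so this is a voltage divider.
Series current: I = V1/(R1 + R2) = 9/(200 + 100) = 9/300 = 0.03 A
V_R2 = I × R2 = V1 × R2/(R1 + R2) = 9 × 100/300 = 3 V

Final answer: 3 V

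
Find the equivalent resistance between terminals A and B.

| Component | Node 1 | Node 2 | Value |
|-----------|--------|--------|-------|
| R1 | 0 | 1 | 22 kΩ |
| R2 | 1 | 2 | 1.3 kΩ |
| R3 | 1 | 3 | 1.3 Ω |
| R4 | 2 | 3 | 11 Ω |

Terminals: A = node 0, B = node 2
Reduce the network between node 0 (A) and node 2 (B) by series/parallel combination:
  Rs1 = R3 + R4 (series, joined only at node 3) = 1.3 + 11 = 12.3 Ω
  Rp1 = R2 ‖ Rs1 (parallel, both between nodes 1 and 2) = 1/(1/1300 + 1/12.3) = 12.18 Ω
  Rs2 = R1 + Rp1 (series, joined only at node 1) = 22000 + 12.18 = 22010 Ω
R_eq = 22.01 kΩ

Final answer: 22.01 kΩ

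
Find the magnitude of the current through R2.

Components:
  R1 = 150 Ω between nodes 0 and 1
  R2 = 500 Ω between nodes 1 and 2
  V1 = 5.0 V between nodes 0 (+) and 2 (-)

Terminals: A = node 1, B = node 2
Nodal analysis, taking node 2 as the 0 V reference.
Source V1 fixes V_0 = 5 V.
KCL at each unknown node (sum of currents leaving = 0; resistances in Ω):
  Node 1: (V_1 - 5)/150 + (V_1 - 0)/500 = 0
Collecting terms: 0.008667 × V_1 = 0.03333  =>  V_1 = 3.846 V
I_R2 = (V_1 - V_2)/R2 = (3.846 - 0)/500 = 0.007692 A
|I_R2| = 0.007692 A

Final answer: |I_R2| = 0.007692 A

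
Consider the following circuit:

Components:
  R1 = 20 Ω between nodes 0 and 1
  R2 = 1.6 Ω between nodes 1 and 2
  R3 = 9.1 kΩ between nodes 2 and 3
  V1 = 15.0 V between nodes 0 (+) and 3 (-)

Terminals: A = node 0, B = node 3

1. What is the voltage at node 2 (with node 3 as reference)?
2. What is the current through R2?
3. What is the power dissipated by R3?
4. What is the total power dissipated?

Nodal analysis, taking node 3 as the 0 V reference.
Source V1 fixes V_0 = 15 V.
KCL at each unknown node (sum of currents leaving = 0; resistances in Ω):
  Node 1: (V_1 - 15)/20 + (V_1 - V_2)/1.6 = 0
  Node 2: (V_2 - V_1)/1.6 + (V_2 - 0)/9100 = 0
Collecting terms (coefficients in siemens):
  0.675·V_1 - 0.625·V_2 = 0.75
  0.6251·V_2 - 0.625·V_1 = 0
Determinant D = (0.675)(0.6251) - (-0.625)(-0.625) = 0.03132
V_1 = [(0.75)(0.6251) - (-0.625)(0)]/D = 14.97 V
V_2 = [(0.675)(0) - (0.75)(-0.625)]/D = 14.96 V
Part 1:
  Read off the nodal solution: V_2 = 14.96 V
Part 2:
  I_R2 = (V_1 - V_2)/R2 = (14.97 - 14.96)/1.6 = 0.001644 A
  Magnitude: I_R2 = 0.001644 A
Part 3:
  I_R3 = (V_2 - V_3)/R3 = (14.96 - 0)/9100 = 0.001644 A
  P_R3 = I_R3² × R3 = (0.001644)² × 9100 = 0.02461 W
Part 4:
  Power in each resistor, P = (ΔV)²/R:
    P_R1 = (15 - 14.97)²/20 = 0.00005408 W
    P_R2 = (14.97 - 14.96)²/1.6 = 0.000004327 W
    P_R3 = (14.96 - 0)²/9100 = 0.02461 W
  P_total = P_R1 + P_R2 + P_R3 = 0.02467 W

Final answers:
1. V_2 = 14.96 V
2. I_R2 = 0.001644 A
3. P_R3 = 0.02461 W
4. P_total = 0.02467 W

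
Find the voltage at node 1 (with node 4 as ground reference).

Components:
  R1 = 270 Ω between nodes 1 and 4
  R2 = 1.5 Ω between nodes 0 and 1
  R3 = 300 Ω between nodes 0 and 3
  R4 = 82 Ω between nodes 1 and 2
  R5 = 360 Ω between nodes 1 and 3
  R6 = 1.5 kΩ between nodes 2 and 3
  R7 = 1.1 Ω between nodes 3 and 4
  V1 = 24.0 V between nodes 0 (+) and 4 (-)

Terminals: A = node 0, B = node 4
Nodal analysis, taking node 4 as the 0 V reference.
Source V1 fixes V_0 = 24 V.
KCL at each unknown node (sum of currents leaving = 0; resistances in Ω):
  Node 1: (V_1 - 0)/270 + (V_1 - 24)/1.5 + (V_1 - V_2)/82 + (V_1 - V_3)/360 = 0
  Node 2: (V_2 - V_1)/82 + (V_2 - V_3)/1500 = 0
  Node 3: (V_3 - 24)/300 + (V_3 - V_1)/360 + (V_3 - V_2)/1500 + (V_3 - 0)/1.1 = 0
Collecting terms (coefficients in siemens):
  0.6853·V_1 - 0.0122·V_2 - 0.002778·V_3 = 16
  0.01286·V_2 - 0.0122·V_1 - 0.0006667·V_3 = 0
  0.9159·V_3 - 0.002778·V_1 - 0.0006667·V_2 = 0.08
Solving these 3 simultaneous equations (Gaussian elimination) gives:
  V_1 = 23.75 V, V_2 = 22.53 V, V_3 = 0.1758 V
The requested potential is V_1 = 23.75 V.

Final answer: V_1 = 23.75 V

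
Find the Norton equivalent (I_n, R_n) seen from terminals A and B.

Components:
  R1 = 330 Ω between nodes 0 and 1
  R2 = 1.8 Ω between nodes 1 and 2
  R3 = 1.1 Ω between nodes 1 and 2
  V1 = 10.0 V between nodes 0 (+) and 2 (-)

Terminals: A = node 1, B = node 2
Find the Thévenin equivalent first; then I_n = V_th/R_th and R_n = R_th.
Step 1 — V_th is the open-circuit voltage V_A - V_B (nothing connected across the terminals).
Nodal analysis, taking node 2 as the 0 V reference.
Source V1 fixes V_0 = 10 V.
KCL at each unknown node (sum of currents leaving = 0; resistances in Ω):
  Node 1: (V_1 - 10)/330 + (V_1 - 0)/1.8 + (V_1 - 0)/1.1 = 0
Collecting terms: 1.468 × V_1 = 0.0303  =>  V_1 = 0.02065 V
V_th = V_1 - V_2 = 0.02065 - 0 = 0.02065 V
Step 2 — R_th: zero the source — replace V1 by a short circuit (node 2 merges into node 0) — and find the resistance seen between A (node 1) and B (node 0).
Reduce the network between node 1 (A) and node 0 (B) by series/parallel combination:
  Rp1 = R1 ‖ R2 ‖ R3 (parallel, all between nodes 0 and 1) = 1/(1/330 + 1/1.8 + 1/1.1) = 0.6813 Ω
R_th = 0.6813 Ω
I_n = V_th/R_th = 0.02065/0.6813 = 0.0303 A, and R_n = R_th = 0.6813 Ω

Final answer: I_n = 0.0303 A, R_n = 0.6813 Ω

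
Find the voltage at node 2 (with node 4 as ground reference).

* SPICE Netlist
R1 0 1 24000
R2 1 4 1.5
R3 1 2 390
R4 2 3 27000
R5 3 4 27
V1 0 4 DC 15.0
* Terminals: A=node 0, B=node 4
Nodal analysis, taking node 4 as the 0 V reference.
Source V1 fixes V_0 = 15 V.
KCL at each unknown node (sum of currents leaving = 0; resistances in Ω):
  Node 1: (V_1 - 15)/24000 + (V_1 - 0)/1.5 + (V_1 - V_2)/390 = 0
  Node 2: (V_2 - V_1)/390 + (V_2 - V_3)/27000 = 0
  Node 3: (V_3 - V_2)/27000 + (V_3 - 0)/27 = 0
Collecting terms (coefficients in siemens):
  0.6693·V_1 - 0.002564·V_2 = 0.000625
  0.002601·V_2 - 0.002564·V_1 - 0.00003704·V_3 = 0
  0.03707·V_3 - 0.00003704·V_2 = 0
Solving these 3 simultaneous equations (Gaussian elimination) gives:
  V_1 = 0.0009374 V, V_2 = 0.0009241 V, V_3 = 0.0000009231 V
The requested potential is V_2 = 0.0009241 V.

Final answer: V_2 = 0.0009241 V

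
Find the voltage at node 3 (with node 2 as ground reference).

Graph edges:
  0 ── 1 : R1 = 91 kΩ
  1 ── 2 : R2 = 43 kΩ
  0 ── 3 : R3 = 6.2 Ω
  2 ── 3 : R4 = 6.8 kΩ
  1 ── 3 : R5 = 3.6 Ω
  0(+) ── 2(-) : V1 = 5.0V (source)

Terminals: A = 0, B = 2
Nodal analysis, taking node 2 as the 0 V reference.
Source V1 fixes V_0 = 5 V.
KCL at each unknown node (sum of currents leaving = 0; resistances in Ω):
  Node 1: (V_1 - 5)/91000 + (V_1 - 0)/43000 + (V_1 - V_3)/3.6 = 0
  Node 3: (V_3 - 5)/6.2 + (V_3 - 0)/6800 + (V_3 - V_1)/3.6 = 0
Collecting terms (coefficients in siemens):
  0.2778·V_1 - 0.2778·V_3 = 0.00005495
  0.4392·V_3 - 0.2778·V_1 = 0.8065
Determinant D = (0.2778)(0.4392) - (-0.2778)(-0.2778) = 0.04486
V_1 = [(0.00005495)(0.4392) - (-0.2778)(0.8065)]/D = 4.994 V
V_3 = [(0.2778)(0.8065) - (0.00005495)(-0.2778)]/D = 4.995 V
The requested potential is V_3 = 4.995 V.

Final answer: V_3 = 4.995 V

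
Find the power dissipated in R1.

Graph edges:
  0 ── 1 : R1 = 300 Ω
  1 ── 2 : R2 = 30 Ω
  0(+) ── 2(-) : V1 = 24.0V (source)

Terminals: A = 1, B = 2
Nodal analysis, taking node 2 as the 0 V reference.
Source V1 fixes V_0 = 24 V.
KCL at each unknown node (sum of currents leaving = 0; resistances in Ω):
  Node 1: (V_1 - 24)/300 + (V_1 - 0)/30 = 0
Collecting terms: 0.03667 × V_1 = 0.08  =>  V_1 = 2.182 V
I_R1 = (V_0 - V_1)/R1 = (24 - 2.182)/300 = 0.07273 A
P_R1 = I_R1² × R1 = (0.07273)² × 300 = 1.587 W

Final answer: 1.587 W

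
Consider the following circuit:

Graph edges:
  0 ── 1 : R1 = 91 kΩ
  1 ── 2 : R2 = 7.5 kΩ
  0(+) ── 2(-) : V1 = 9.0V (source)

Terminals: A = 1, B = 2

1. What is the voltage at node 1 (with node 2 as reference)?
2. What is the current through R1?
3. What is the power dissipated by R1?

Nodal analysis, taking node 2 as the 0 V reference.
Source V1 fixes V_0 = 9 V.
KCL at each unknown node (sum of currents leaving = 0; resistances in Ω):
  Node 1: (V_1 - 9)/91000 + (V_1 - 0)/7500 = 0
Collecting terms: 0.0001443 × V_1 = 0.0000989  =>  V_1 = 0.6853 V
Part 1:
  Read off the nodal solution: V_1 = 0.6853 V
Part 2:
  I_R1 = (V_0 - V_1)/R1 = (9 - 0.6853)/91000 = 0.00009137 A
  Magnitude: I_R1 = 0.00009137 A
Part 3:
  I_R1 = (V_0 - V_1)/R1 = (9 - 0.6853)/91000 = 0.00009137 A
  P_R1 = I_R1² × R1 = (0.00009137)² × 91000 = 0.0007597 W

Final answers:
1. V_1 = 0.6853 V
2. I_R1 = 9.137e-05 A
3. P_R1 = 0.0007597 W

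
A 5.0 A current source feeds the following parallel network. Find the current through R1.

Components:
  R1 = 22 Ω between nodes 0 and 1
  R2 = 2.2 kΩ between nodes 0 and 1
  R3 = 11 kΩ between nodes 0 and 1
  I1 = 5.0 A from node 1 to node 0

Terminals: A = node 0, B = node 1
All resistors sit directly between nodes 0 and 1, so they are in parallel and share one voltage V; the full source current 5 A splits among them.
1/R_par = 1/22 + 1/2200 + 1/11000 = 0.046 S  =>  R_par = 21.74 Ω
V = I × R_par = 5 × 21.74 = 108.7 V
I_R1 = V/R1 = 108.7/22 = 4.941 A

Final answer: 4.941 A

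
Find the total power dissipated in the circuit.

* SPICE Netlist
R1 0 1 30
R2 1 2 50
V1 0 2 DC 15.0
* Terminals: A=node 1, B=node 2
Nodal analysis, taking node 2 as the 0 V reference.
Source V1 fixes V_0 = 15 V.
KCL at each unknown node (sum of currents leaving = 0; resistances in Ω):
  Node 1: (V_1 - 15)/30 + (V_1 - 0)/50 = 0
Collecting terms: 0.05333 × V_1 = 0.5  =>  V_1 = 9.375 V
Power in each resistor, P = (ΔV)²/R:
  P_R1 = (15 - 9.375)²/30 = 1.055 W
  P_R2 = (9.375 - 0)²/50 = 1.758 W
P_total = P_R1 + P_R2 = 2.812 W

Final answer: 2.812 W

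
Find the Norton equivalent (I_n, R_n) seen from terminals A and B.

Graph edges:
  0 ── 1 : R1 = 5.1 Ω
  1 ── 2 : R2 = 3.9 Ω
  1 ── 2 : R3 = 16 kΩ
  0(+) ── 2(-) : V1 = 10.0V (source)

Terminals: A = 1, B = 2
Find the Thévenin equivalent first; then I_n = V_th/R_th and R_n = R_th.
Step 1 — V_th is the open-circuit voltage V_A - V_B (nothing connected across the terminals).
Nodal analysis, taking node 2 as the 0 V reference.
Source V1 fixes V_0 = 10 V.
KCL at each unknown node (sum of currents leaving = 0; resistances in Ω):
  Node 1: (V_1 - 10)/5.1 + (V_1 - 0)/3.9 + (V_1 - 0)/16000 = 0
Collecting terms: 0.4526 × V_1 = 1.961  =>  V_1 = 4.333 V
V_th = V_1 - V_2 = 4.333 - 0 = 4.333 V
Step 2 — R_th: zero the source — replace V1 by a short circuit (node 2 merges into node 0) — and find the resistance seen between A (node 1) and B (node 0).
Reduce the network between node 1 (A) and node 0 (B) by series/parallel combination:
  Rp1 = R1 ‖ R2 ‖ R3 (parallel, all between nodes 0 and 1) = 1/(1/5.1 + 1/3.9 + 1/16000) = 2.21 Ω
R_th = 2.21 Ω
I_n = V_th/R_th = 4.333/2.21 = 1.961 A, and R_n = R_th = 2.21 Ω

Final answer: I_n = 1.961 A, R_n = 2.21 Ω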